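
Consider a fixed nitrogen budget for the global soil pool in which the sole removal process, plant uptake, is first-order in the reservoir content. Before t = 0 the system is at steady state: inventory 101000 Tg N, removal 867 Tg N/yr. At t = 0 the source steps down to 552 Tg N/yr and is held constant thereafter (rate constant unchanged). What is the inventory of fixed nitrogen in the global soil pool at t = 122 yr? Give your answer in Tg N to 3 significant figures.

The sink rate constant is k = F₀/M₀ = 867/101000 = 0.008584 yr⁻¹.
Solving dM/dt = F₁ − kM with M(0) = M₀ gives M(t) = F₁/k + (M₀ − F₁/k)·e^(−kt).
F₁/k = 552/0.008584 = 64304 Tg N; kt = 0.008584 × 122 = 1.047, e^(−kt) = 0.3509.
M(122) = 64304 + (101000 − 64304) × 0.3509 = 64304 + 12880 = 77181 Tg N.

77200 Tg N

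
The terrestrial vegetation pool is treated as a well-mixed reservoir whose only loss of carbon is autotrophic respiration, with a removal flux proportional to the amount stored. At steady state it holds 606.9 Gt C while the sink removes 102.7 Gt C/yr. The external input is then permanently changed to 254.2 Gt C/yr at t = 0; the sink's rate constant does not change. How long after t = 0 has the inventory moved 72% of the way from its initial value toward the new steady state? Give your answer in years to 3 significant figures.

τ = M₀/F₀ = 606.9/102.7 = 5.909 yr.
The remaining gap fraction is e^(−t/τ); 72% covered ⇒ e^(−t/τ) = 0.280.
t = −τ ln(0.280) = 5.909 × 1.273 = 7.523 yr.

7.52 yr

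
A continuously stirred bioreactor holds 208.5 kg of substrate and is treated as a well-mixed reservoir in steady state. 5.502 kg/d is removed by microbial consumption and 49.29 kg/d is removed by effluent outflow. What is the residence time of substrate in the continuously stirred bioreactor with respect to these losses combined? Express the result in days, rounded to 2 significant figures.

Total removal = 5.502 + 49.29 = 54.792 kg/d.
τ = M / ΣF_out = 208.5 / 54.792 = 3.805 d.

3.8 d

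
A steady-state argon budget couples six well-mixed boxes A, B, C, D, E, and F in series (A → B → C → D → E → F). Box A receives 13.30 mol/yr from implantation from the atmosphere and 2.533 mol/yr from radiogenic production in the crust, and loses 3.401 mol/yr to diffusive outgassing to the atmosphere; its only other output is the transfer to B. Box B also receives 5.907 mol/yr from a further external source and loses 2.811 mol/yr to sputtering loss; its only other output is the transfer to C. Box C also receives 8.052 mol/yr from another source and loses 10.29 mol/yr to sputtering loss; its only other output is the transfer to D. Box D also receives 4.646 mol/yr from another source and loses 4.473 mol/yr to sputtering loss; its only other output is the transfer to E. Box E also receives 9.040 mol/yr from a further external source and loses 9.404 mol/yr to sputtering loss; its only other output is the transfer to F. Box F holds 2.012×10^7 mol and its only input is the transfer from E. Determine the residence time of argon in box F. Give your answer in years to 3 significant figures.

Box A: F(A→B) = (13.30 + 2.533) − 3.401 = 12.432 mol/yr.
Box B: F(B→C) = (12.432 + 5.907) − 2.811 = 15.528 mol/yr.
Box C: F(C→D) = (15.528 + 8.052) − 10.29 = 13.290 mol/yr.
Box D: F(D→E) = (13.290 + 4.646) − 4.473 = 13.463 mol/yr.
Box E: F(E→F) = (13.463 + 9.040) − 9.404 = 13.099 mol/yr.
Box F throughput = its input = 13.099 mol/yr; τ = 2.012×10^7 / 13.099 = 1.536×10^6 yr.

1.54×10^6 yr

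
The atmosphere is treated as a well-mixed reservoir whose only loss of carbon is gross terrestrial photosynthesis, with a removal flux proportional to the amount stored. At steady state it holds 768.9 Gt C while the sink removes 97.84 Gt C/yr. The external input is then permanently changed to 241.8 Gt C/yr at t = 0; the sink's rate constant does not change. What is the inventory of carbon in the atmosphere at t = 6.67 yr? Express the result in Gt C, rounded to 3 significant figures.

1420 Gt C

τ = M₀/F₀ = 768.9/97.84 = 7.859 yr; rate constant k = 1/τ.
New steady state M_∞ = F₁/k = F₁·τ = 241.8 × 7.859 = 1900.2 Gt C.
M(t) = M_∞ + (M₀ − M_∞)·e^(−t/τ); t/τ = 6.67/7.859 = 0.8487, so e^(−t/τ) = 0.4280.
M(t) = 1900.2 − 1131 × 0.4280 = 1416.1 Gt C.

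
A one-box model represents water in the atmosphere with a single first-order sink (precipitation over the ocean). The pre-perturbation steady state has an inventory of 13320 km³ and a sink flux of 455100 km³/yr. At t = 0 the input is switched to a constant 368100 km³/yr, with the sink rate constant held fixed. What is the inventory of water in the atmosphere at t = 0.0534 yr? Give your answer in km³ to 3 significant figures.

τ = M₀/F₀ = 13320/455100 = 0.02927 yr; rate constant k = 1/τ.
New steady state M_∞ = F₁/k = F₁·τ = 368100 × 0.02927 = 10774 km³.
M(t) = M_∞ + (M₀ − M_∞)·e^(−t/τ); t/τ = 0.0534/0.02927 = 1.825, so e^(−t/τ) = 0.1613.
M(t) = 10774 + 2546 × 0.1613 = 11184 km³.

11200 km³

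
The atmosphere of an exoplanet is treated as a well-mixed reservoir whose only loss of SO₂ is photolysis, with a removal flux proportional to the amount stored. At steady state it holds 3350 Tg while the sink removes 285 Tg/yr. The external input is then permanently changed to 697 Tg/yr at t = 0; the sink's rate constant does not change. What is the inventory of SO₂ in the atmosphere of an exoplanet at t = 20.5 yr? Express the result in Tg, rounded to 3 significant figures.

7350 Tg

Residence time τ = M₀/F₀ = 11.75 yr. The eventual steady state is M_∞ = M₀·(F₁/F₀) = 3350 × 697/285 = 8192.8 Tg.
The anomaly ΔM(t) = M(t) − M_∞ decays as ΔM₀·e^(−t/τ) with ΔM₀ = 3350 − 8192.8 = −4843 Tg.
At t = 20.5 yr, e^(−t/τ) = e^(−1.744) = 0.1748, so ΔM = −846.6 Tg and M = 8192.8 − 846.6 = 7346.2 Tg.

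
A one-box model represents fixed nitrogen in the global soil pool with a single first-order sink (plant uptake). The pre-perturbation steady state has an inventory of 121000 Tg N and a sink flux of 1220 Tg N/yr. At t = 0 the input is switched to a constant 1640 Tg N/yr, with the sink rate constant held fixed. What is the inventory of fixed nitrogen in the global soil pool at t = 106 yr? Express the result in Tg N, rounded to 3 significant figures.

The sink rate constant is k = F₀/M₀ = 1220/121000 = 0.01008 yr⁻¹.
Solving dM/dt = F₁ − kM with M(0) = M₀ gives M(t) = F₁/k + (M₀ − F₁/k)·e^(−kt).
F₁/k = 1640/0.01008 = 162660 Tg N; kt = 0.01008 × 106 = 1.069, e^(−kt) = 0.3434.
M(106) = 162660 + (121000 − 162660) × 0.3434 = 162660 − 14310 = 148350 Tg N.

148000 Tg N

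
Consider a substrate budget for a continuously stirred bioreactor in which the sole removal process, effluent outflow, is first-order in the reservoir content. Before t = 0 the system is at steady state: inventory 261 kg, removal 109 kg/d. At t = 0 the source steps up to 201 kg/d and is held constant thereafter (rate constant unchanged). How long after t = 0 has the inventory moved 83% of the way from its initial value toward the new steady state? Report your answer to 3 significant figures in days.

4.24 d

τ = M₀/F₀ = 261/109 = 2.394 d.
The remaining gap fraction is e^(−t/τ); 83% covered ⇒ e^(−t/τ) = 0.170.
t = −τ ln(0.170) = 2.394 × 1.772 = 4.243 d.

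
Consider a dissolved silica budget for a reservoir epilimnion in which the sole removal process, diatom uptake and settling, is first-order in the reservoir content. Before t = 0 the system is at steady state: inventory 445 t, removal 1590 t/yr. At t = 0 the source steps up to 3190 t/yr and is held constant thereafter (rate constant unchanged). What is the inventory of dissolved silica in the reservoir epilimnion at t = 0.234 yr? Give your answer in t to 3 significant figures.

699 t

τ = M₀/F₀ = 445/1590 = 0.2799 yr; rate constant k = 1/τ.
New steady state M_∞ = F₁/k = F₁·τ = 3190 × 0.2799 = 892.80 t.
M(t) = M_∞ + (M₀ − M_∞)·e^(−t/τ); t/τ = 0.234/0.2799 = 0.8361, so e^(−t/τ) = 0.4334.
M(t) = 892.80 − 447.8 × 0.4334 = 698.72 t.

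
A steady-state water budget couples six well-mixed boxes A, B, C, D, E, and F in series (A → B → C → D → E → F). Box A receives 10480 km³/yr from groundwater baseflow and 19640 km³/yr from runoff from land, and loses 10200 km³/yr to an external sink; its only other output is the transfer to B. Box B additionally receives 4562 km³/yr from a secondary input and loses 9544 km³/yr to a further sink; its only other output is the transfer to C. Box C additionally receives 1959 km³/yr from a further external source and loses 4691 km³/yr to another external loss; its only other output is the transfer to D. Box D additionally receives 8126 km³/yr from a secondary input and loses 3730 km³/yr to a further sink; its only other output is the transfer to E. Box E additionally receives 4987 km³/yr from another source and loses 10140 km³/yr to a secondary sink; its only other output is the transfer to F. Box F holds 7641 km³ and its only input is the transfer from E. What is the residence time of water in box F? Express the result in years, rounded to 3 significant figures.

0.667 yr

Box A: F(A→B) = (10480 + 19640) − 10200 = 19920 km³/yr.
Box B: F(B→C) = (19920 + 4562) − 9544 = 14938 km³/yr.
Box C: F(C→D) = (14938 + 1959) − 4691 = 12206 km³/yr.
Box D: F(D→E) = (12206 + 8126) − 3730 = 16602 km³/yr.
Box E: F(E→F) = (16602 + 4987) − 10140 = 11449 km³/yr.
Box F throughput = its input = 11449 km³/yr; τ = 7641 / 11449 = 0.6674 yr.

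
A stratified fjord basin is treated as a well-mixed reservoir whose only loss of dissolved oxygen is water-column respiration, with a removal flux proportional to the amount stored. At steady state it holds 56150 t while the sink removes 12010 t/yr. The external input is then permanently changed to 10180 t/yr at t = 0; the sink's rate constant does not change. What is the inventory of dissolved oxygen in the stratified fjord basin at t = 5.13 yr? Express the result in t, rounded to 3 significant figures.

50500 t

Residence time τ = M₀/F₀ = 4.675 yr. The eventual steady state is M_∞ = M₀·(F₁/F₀) = 56150 × 10180/12010 = 47594 t.
The anomaly ΔM(t) = M(t) − M_∞ decays as ΔM₀·e^(−t/τ) with ΔM₀ = 56150 − 47594 = 8556 t.
At t = 5.13 yr, e^(−t/τ) = e^(−1.097) = 0.3338, so ΔM = 2856 t and M = 47594 + 2856 = 50450 t.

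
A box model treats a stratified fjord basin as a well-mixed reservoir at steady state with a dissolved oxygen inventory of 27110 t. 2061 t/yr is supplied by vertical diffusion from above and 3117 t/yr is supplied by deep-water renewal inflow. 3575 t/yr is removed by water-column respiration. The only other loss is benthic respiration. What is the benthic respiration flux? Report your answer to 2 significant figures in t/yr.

At steady state ΣF_in = ΣF_out.
ΣF_in = 2061 + 3117 = 5178.0 t/yr.
Benthic respiration flux = ΣF_in − (3575) = 5178.0 − 3575 = 1603 t/yr.

1600 t/yr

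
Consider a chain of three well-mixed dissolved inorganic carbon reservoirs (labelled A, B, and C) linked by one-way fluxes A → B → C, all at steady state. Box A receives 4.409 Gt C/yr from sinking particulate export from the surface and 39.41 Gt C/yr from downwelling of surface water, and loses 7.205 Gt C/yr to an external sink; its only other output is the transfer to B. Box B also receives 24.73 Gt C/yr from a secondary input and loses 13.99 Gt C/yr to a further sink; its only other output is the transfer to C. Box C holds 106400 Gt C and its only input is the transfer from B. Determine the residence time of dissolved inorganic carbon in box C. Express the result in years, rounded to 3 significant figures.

2250 yr

Box A: F(A→B) = (4.409 + 39.41) − 7.205 = 36.614 Gt C/yr.
Box B: F(B→C) = (36.614 + 24.73) − 13.99 = 47.354 Gt C/yr.
Box C throughput = its input = 47.354 Gt C/yr; τ = 106400 / 47.354 = 2247 yr.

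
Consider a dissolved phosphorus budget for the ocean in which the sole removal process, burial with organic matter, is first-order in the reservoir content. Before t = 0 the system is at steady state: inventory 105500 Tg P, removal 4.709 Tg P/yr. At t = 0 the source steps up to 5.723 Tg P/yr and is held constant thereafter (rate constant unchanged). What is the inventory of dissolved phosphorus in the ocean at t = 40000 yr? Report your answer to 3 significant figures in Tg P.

124000 Tg P

τ = M₀/F₀ = 105500/4.709 = 22400 yr; rate constant k = 1/τ.
New steady state M_∞ = F₁/k = F₁·τ = 5.723 × 22400 = 128220 Tg P.
M(t) = M_∞ + (M₀ − M_∞)·e^(−t/τ); t/τ = 40000/22400 = 1.785, so e^(−t/τ) = 0.1677.
M(t) = 128220 − 22720 × 0.1677 = 124410 Tg P.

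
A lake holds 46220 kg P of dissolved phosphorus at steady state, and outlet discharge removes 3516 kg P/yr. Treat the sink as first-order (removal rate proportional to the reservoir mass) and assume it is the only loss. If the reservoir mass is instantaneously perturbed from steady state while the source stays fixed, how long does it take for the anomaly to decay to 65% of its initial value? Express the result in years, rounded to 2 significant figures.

5.7 yr

For a linear reservoir the anomaly decays as exp(−t/τ) with τ = M/F = 46220/3516 = 13.15 yr.
exp(−t/τ) = 0.65 ⇒ t = −τ ln(0.65) = 13.15 × 0.4308 = 5.663 yr.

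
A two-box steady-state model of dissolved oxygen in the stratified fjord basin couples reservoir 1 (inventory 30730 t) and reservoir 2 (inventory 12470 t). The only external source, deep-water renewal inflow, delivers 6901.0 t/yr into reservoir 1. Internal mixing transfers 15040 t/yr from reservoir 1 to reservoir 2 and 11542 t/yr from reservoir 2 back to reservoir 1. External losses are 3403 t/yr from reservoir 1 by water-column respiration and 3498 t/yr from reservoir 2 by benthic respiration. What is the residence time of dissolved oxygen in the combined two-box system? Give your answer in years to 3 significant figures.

6.26 yr

For the system as a whole, the A↔B exchange is internal and contributes nothing to the throughput; only the external sinks remove mass.
M_total = 30730 + 12470 = 43200 t.
ΣF_external_out = 3403 + 3498 = 6901.0 t/yr.
τ = M_total / ΣF_ext = 43200 / 6901.0 = 6.260 yr.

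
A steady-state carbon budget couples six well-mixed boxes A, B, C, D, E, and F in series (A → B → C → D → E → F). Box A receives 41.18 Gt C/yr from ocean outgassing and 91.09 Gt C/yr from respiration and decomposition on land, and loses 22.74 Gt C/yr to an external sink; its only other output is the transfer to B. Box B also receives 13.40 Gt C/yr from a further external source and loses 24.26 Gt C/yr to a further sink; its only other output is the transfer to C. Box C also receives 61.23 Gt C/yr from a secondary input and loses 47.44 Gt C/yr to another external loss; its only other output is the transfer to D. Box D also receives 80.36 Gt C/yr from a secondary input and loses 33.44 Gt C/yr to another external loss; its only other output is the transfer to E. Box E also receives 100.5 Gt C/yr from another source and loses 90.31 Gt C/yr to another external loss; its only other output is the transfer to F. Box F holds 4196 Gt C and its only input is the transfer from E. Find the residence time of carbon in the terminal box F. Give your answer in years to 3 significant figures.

24.7 yr

Box A: F(A→B) = (41.18 + 91.09) − 22.74 = 109.53 Gt C/yr.
Box B: F(B→C) = (109.53 + 13.40) − 24.26 = 98.670 Gt C/yr.
Box C: F(C→D) = (98.670 + 61.23) − 47.44 = 112.46 Gt C/yr.
Box D: F(D→E) = (112.46 + 80.36) − 33.44 = 159.38 Gt C/yr.
Box E: F(E→F) = (159.38 + 100.5) − 90.31 = 169.57 Gt C/yr.
Box F throughput = its input = 169.57 Gt C/yr; τ = 4196 / 169.57 = 24.74 yr.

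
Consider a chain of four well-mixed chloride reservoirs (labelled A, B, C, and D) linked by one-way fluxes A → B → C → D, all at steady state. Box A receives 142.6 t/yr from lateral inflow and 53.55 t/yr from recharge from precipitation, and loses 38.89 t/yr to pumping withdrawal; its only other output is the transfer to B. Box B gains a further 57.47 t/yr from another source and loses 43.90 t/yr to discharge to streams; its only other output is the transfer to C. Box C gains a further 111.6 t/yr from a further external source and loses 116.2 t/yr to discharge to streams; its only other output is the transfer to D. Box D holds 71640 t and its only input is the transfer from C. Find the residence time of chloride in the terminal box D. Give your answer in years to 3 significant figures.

Box A: F(A→B) = (142.6 + 53.55) − 38.89 = 157.26 t/yr.
Box B: F(B→C) = (157.26 + 57.47) − 43.90 = 170.83 t/yr.
Box C: F(C→D) = (170.83 + 111.6) − 116.2 = 166.23 t/yr.
Box D throughput = its input = 166.23 t/yr; τ = 71640 / 166.23 = 431.0 yr.

431 yr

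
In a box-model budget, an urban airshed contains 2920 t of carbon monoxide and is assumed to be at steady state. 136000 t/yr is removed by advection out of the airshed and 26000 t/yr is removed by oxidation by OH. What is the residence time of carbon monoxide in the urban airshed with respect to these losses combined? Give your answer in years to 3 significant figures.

0.0180 yr

Total removal = 136000 + 26000 = 162000 t/yr.
τ = M / ΣF_out = 2920 / 162000 = 0.01802 yr.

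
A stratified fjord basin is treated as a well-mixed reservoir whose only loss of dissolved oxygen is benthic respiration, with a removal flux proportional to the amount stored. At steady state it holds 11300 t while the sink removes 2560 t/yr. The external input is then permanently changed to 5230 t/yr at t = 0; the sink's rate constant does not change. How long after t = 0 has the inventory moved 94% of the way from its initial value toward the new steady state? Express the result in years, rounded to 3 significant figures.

τ = M₀/F₀ = 11300/2560 = 4.414 yr.
The remaining gap fraction is e^(−t/τ); 94% covered ⇒ e^(−t/τ) = 0.0600.
t = −τ ln(0.0600) = 4.414 × 2.813 = 12.42 yr.

12.4 yr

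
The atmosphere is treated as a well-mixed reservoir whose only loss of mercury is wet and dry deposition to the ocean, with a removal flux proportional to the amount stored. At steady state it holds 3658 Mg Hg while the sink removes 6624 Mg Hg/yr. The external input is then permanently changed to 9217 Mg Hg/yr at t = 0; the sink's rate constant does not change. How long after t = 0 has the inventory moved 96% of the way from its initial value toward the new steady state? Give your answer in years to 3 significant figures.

τ = M₀/F₀ = 3658/6624 = 0.5522 yr.
The remaining gap fraction is e^(−t/τ); 96% covered ⇒ e^(−t/τ) = 0.0400.
t = −τ ln(0.0400) = 0.5522 × 3.219 = 1.778 yr.

1.78 yr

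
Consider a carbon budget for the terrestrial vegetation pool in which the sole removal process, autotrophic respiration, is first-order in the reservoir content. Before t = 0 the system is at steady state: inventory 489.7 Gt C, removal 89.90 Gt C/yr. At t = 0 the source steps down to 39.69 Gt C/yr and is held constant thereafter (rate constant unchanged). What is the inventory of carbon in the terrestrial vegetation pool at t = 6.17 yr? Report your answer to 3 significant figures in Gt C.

τ = M₀/F₀ = 489.7/89.90 = 5.447 yr; rate constant k = 1/τ.
New steady state M_∞ = F₁/k = F₁·τ = 39.69 × 5.447 = 216.20 Gt C.
M(t) = M_∞ + (M₀ − M_∞)·e^(−t/τ); t/τ = 6.17/5.447 = 1.133, so e^(−t/τ) = 0.3222.
M(t) = 216.20 + 273.5 × 0.3222 = 304.31 Gt C.

304 Gt C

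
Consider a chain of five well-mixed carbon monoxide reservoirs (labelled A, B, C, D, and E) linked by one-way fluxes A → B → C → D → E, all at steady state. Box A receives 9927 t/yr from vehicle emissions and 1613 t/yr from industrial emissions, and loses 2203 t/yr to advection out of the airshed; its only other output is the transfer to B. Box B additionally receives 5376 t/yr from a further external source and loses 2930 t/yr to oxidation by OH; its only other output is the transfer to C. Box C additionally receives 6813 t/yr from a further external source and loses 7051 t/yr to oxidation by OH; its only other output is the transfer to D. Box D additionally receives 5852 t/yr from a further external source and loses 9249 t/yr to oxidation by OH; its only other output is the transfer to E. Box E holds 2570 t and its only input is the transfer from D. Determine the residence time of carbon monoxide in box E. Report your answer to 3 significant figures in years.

0.315 yr

Box A: F(A→B) = (9927 + 1613) − 2203 = 9337.0 t/yr.
Box B: F(B→C) = (9337.0 + 5376) − 2930 = 11783 t/yr.
Box C: F(C→D) = (11783 + 6813) − 7051 = 11545 t/yr.
Box D: F(D→E) = (11545 + 5852) − 9249 = 8148.0 t/yr.
Box E throughput = its input = 8148.0 t/yr; τ = 2570 / 8148.0 = 0.3154 yr.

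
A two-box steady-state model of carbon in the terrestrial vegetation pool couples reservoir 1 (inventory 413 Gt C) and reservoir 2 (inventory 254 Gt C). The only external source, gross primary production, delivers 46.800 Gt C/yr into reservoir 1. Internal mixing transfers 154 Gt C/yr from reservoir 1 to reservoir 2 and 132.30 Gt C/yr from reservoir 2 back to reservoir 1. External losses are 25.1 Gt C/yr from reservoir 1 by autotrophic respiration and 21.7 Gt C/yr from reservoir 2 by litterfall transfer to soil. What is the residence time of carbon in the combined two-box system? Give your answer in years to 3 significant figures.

For the system as a whole, the A↔B exchange is internal and contributes nothing to the throughput; only the external sinks remove mass.
M_total = 413 + 254 = 667.00 Gt C.
ΣF_external_out = 25.1 + 21.7 = 46.800 Gt C/yr.
τ = M_total / ΣF_ext = 667.00 / 46.800 = 14.25 yr.

14.3 yr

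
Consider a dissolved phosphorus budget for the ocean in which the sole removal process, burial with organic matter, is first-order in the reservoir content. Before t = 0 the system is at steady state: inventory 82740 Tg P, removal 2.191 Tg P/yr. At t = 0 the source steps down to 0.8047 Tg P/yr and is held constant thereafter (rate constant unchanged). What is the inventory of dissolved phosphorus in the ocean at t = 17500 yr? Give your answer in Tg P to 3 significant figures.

Residence time τ = M₀/F₀ = 37760 yr. The eventual steady state is M_∞ = M₀·(F₁/F₀) = 82740 × 0.8047/2.191 = 30388 Tg P.
The anomaly ΔM(t) = M(t) − M_∞ decays as ΔM₀·e^(−t/τ) with ΔM₀ = 82740 − 30388 = 52350 Tg P.
At t = 17500 yr, e^(−t/τ) = e^(−0.4634) = 0.6291, so ΔM = 32940 Tg P and M = 30388 + 32940 = 63325 Tg P.

63300 Tg P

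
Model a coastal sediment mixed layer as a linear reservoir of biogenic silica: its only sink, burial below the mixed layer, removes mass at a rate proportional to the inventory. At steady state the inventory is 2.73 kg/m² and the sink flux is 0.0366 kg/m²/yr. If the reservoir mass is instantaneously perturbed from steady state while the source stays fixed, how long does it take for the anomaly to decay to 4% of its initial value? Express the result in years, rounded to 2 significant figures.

For a linear reservoir the anomaly decays as exp(−t/τ) with τ = M/F = 2.73/0.0366 = 74.59 yr.
exp(−t/τ) = 0.04 ⇒ t = −τ ln(0.04) = 74.59 × 3.219 = 240.1 yr.

240 yr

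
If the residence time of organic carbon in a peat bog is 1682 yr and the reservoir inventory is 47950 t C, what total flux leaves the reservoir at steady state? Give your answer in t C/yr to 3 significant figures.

28.5 t C/yr

F = M / τ = 47950 / 1682 = 28.51 t C/yr.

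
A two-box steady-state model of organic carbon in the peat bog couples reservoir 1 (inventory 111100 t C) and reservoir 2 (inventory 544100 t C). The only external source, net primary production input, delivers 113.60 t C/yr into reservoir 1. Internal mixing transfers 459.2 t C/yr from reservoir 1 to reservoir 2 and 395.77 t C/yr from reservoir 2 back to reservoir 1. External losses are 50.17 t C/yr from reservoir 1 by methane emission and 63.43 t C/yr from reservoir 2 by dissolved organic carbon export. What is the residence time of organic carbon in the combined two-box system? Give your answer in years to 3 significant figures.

Treat the two boxes together as one reservoir: the mixing fluxes between them are internal recycling, so τ = ΣM / Σ(external losses).
M_total = 111100 + 544100 = 655200 t C.
ΣF_external_out = 50.17 + 63.43 = 113.60 t C/yr.
τ = M_total / ΣF_ext = 655200 / 113.60 = 5768 yr.

5770 yr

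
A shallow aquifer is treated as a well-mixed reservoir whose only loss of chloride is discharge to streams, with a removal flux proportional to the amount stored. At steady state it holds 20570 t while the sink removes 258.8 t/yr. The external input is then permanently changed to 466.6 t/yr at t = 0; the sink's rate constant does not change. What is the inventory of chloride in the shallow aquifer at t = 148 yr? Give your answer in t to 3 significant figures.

The sink rate constant is k = F₀/M₀ = 258.8/20570 = 0.01258 yr⁻¹.
Solving dM/dt = F₁ − kM with M(0) = M₀ gives M(t) = F₁/k + (M₀ − F₁/k)·e^(−kt).
F₁/k = 466.6/0.01258 = 37086 t; kt = 0.01258 × 148 = 1.862, e^(−kt) = 0.1554.
M(148) = 37086 + (20570 − 37086) × 0.1554 = 37086 − 2566 = 34521 t.

34500 t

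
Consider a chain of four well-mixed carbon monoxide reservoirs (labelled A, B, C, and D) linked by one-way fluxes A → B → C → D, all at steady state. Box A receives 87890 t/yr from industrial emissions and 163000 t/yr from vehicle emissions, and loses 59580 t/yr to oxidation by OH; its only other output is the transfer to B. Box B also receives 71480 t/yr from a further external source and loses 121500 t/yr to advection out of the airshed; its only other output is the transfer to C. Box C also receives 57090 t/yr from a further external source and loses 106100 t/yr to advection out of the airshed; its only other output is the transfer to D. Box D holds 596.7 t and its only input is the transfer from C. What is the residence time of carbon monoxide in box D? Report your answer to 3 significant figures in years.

Box A: F(A→B) = (87890 + 163000) − 59580 = 191310 t/yr.
Box B: F(B→C) = (191310 + 71480) − 121500 = 141290 t/yr.
Box C: F(C→D) = (141290 + 57090) − 106100 = 92280 t/yr.
Box D throughput = its input = 92280 t/yr; τ = 596.7 / 92280 = 0.006466 yr.

0.00647 yr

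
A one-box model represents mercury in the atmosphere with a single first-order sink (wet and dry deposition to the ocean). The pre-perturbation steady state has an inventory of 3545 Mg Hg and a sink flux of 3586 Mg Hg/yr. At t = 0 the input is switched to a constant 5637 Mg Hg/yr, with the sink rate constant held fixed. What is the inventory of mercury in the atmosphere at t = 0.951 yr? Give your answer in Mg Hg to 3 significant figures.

4800 Mg Hg

Residence time τ = M₀/F₀ = 0.9886 yr. The eventual steady state is M_∞ = M₀·(F₁/F₀) = 3545 × 5637/3586 = 5572.6 Mg Hg.
The anomaly ΔM(t) = M(t) − M_∞ decays as ΔM₀·e^(−t/τ) with ΔM₀ = 3545 − 5572.6 = −2028 Mg Hg.
At t = 0.951 yr, e^(−t/τ) = e^(−0.9620) = 0.3821, so ΔM = −774.8 Mg Hg and M = 5572.6 − 774.8 = 4797.8 Mg Hg.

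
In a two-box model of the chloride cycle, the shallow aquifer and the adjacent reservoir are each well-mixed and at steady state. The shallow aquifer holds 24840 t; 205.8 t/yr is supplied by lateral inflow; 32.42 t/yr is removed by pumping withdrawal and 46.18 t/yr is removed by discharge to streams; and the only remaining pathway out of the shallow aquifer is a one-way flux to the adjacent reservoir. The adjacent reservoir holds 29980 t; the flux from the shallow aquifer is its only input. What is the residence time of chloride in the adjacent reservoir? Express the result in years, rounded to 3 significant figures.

Balance the shallow aquifer: ΣF_in = 205.80 t/yr.
Flux to the adjacent reservoir = ΣF_in − (32.42 + 46.18) = 127.20 t/yr.
At steady state the output of the adjacent reservoir equals its input, 127.20 t/yr.
τ = M / F = 29980 / 127.20 = 235.7 yr.

236 yr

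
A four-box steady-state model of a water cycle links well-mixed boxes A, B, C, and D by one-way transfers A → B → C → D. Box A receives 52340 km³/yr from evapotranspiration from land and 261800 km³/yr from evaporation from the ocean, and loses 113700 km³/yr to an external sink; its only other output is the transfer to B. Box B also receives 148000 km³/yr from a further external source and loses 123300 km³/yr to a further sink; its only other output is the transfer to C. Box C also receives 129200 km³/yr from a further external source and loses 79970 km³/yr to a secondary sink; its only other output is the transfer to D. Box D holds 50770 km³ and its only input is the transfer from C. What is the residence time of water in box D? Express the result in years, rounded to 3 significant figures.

Box A: F(A→B) = (52340 + 261800) − 113700 = 200440 km³/yr.
Box B: F(B→C) = (200440 + 148000) − 123300 = 225140 km³/yr.
Box C: F(C→D) = (225140 + 129200) − 79970 = 274370 km³/yr.
Box D throughput = its input = 274370 km³/yr; τ = 50770 / 274370 = 0.1850 yr.

0.185 yr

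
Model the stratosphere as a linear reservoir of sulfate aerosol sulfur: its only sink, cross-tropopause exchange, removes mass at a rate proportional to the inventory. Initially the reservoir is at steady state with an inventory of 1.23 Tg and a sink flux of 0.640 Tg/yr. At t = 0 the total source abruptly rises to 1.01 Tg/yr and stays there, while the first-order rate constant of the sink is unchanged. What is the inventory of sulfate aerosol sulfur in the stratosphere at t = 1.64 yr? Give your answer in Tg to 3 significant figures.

τ = M₀/F₀ = 1.23/0.640 = 1.922 yr; rate constant k = 1/τ.
New steady state M_∞ = F₁/k = F₁·τ = 1.01 × 1.922 = 1.9411 Tg.
M(t) = M_∞ + (M₀ − M_∞)·e^(−t/τ); t/τ = 1.64/1.922 = 0.8533, so e^(−t/τ) = 0.4260.
M(t) = 1.9411 − 0.7111 × 0.4260 = 1.6382 Tg.

1.64 Tg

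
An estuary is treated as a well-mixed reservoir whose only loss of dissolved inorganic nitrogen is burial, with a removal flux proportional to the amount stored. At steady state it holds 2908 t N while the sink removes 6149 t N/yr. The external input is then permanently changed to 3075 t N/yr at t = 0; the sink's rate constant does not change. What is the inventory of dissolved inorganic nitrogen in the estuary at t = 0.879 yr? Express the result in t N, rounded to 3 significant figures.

1680 t N

The sink rate constant is k = F₀/M₀ = 6149/2908 = 2.115 yr⁻¹.
Solving dM/dt = F₁ − kM with M(0) = M₀ gives M(t) = F₁/k + (M₀ − F₁/k)·e^(−kt).
F₁/k = 3075/2.115 = 1454.2 t N; kt = 2.115 × 0.879 = 1.859, e^(−kt) = 0.1559.
M(0.879) = 1454.2 + (2908 − 1454.2) × 0.1559 = 1454.2 + 226.6 = 1680.9 t N.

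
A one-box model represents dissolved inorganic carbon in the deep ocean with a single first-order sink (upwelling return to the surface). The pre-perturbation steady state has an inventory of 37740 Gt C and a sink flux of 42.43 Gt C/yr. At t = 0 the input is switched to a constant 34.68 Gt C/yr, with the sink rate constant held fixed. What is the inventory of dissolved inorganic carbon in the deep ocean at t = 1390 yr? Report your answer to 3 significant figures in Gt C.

Residence time τ = M₀/F₀ = 889.5 yr. The eventual steady state is M_∞ = M₀·(F₁/F₀) = 37740 × 34.68/42.43 = 30847 Gt C.
The anomaly ΔM(t) = M(t) − M_∞ decays as ΔM₀·e^(−t/τ) with ΔM₀ = 37740 − 30847 = 6893 Gt C.
At t = 1390 yr, e^(−t/τ) = e^(−1.563) = 0.2096, so ΔM = 1445 Gt C and M = 30847 + 1445 = 32291 Gt C.

32300 Gt C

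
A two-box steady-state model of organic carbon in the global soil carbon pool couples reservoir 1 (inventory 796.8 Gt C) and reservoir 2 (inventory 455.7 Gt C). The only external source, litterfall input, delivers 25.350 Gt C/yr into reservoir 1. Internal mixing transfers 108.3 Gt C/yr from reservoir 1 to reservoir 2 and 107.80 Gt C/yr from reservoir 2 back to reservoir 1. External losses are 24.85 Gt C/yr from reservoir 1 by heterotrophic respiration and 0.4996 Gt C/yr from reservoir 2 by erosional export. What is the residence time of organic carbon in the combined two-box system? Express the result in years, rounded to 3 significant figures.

Residence time in the combined system uses the total inventory and the total *external* removal — internal exchanges between the two boxes cancel.
M_total = 796.8 + 455.7 = 1252.5 Gt C.
ΣF_external_out = 24.85 + 0.4996 = 25.350 Gt C/yr.
τ = M_total / ΣF_ext = 1252.5 / 25.350 = 49.41 yr.

49.4 yr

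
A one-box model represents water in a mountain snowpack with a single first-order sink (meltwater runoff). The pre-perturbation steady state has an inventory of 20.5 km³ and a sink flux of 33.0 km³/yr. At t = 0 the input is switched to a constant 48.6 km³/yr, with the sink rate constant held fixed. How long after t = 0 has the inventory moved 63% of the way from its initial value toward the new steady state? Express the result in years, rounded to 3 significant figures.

τ = M₀/F₀ = 20.5/33.0 = 0.6212 yr.
The remaining gap fraction is e^(−t/τ); 63% covered ⇒ e^(−t/τ) = 0.370.
t = −τ ln(0.370) = 0.6212 × 0.9943 = 0.6176 yr.

0.618 yr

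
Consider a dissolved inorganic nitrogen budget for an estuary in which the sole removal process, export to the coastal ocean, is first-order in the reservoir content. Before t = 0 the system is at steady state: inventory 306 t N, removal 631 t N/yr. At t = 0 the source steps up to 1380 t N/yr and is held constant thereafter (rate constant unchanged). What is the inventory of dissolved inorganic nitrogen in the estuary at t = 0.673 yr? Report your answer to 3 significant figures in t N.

579 t N

τ = M₀/F₀ = 306/631 = 0.4849 yr; rate constant k = 1/τ.
New steady state M_∞ = F₁/k = F₁·τ = 1380 × 0.4849 = 669.22 t N.
M(t) = M_∞ + (M₀ − M_∞)·e^(−t/τ); t/τ = 0.673/0.4849 = 1.388, so e^(−t/τ) = 0.2496.
M(t) = 669.22 − 363.2 × 0.2496 = 578.55 t N.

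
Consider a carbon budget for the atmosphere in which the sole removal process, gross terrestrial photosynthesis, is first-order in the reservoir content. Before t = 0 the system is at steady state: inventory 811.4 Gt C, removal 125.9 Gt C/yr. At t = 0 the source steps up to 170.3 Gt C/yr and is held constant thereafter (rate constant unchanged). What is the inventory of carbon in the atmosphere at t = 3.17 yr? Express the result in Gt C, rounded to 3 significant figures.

τ = M₀/F₀ = 811.4/125.9 = 6.445 yr; rate constant k = 1/τ.
New steady state M_∞ = F₁/k = F₁·τ = 170.3 × 6.445 = 1097.5 Gt C.
M(t) = M_∞ + (M₀ − M_∞)·e^(−t/τ); t/τ = 3.17/6.445 = 0.4919, so e^(−t/τ) = 0.6115.
M(t) = 1097.5 − 286.1 × 0.6115 = 922.57 Gt C.

923 Gt C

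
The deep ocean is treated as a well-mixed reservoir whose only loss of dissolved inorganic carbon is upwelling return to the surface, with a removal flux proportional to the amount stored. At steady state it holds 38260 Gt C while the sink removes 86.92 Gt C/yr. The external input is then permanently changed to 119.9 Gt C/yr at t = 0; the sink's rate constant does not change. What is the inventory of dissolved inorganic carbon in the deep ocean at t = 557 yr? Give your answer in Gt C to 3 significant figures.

τ = M₀/F₀ = 38260/86.92 = 440.2 yr; rate constant k = 1/τ.
New steady state M_∞ = F₁/k = F₁·τ = 119.9 × 440.2 = 52777 Gt C.
M(t) = M_∞ + (M₀ − M_∞)·e^(−t/τ); t/τ = 557/440.2 = 1.265, so e^(−t/τ) = 0.2821.
M(t) = 52777 − 14520 × 0.2821 = 48681 Gt C.

48700 Gt C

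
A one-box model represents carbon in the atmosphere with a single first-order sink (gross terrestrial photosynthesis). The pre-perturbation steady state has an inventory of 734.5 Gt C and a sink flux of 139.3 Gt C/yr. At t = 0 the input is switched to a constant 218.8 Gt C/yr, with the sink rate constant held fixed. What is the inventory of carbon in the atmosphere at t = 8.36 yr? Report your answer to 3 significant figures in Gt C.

The sink rate constant is k = F₀/M₀ = 139.3/734.5 = 0.1897 yr⁻¹.
Solving dM/dt = F₁ − kM with M(0) = M₀ gives M(t) = F₁/k + (M₀ − F₁/k)·e^(−kt).
F₁/k = 218.8/0.1897 = 1153.7 Gt C; kt = 0.1897 × 8.36 = 1.585, e^(−kt) = 0.2048.
M(8.36) = 1153.7 + (734.5 − 1153.7) × 0.2048 = 1153.7 − 85.87 = 1067.8 Gt C.

1070 Gt C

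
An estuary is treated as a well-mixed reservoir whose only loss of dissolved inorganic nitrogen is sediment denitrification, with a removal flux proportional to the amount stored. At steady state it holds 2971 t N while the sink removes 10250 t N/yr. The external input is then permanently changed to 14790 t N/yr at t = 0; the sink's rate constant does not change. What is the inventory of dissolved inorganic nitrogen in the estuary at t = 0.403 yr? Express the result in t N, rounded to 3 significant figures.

τ = M₀/F₀ = 2971/10250 = 0.2899 yr; rate constant k = 1/τ.
New steady state M_∞ = F₁/k = F₁·τ = 14790 × 0.2899 = 4286.9 t N.
M(t) = M_∞ + (M₀ − M_∞)·e^(−t/τ); t/τ = 0.403/0.2899 = 1.390, so e^(−t/τ) = 0.2490.
M(t) = 4286.9 − 1316 × 0.2490 = 3959.3 t N.

3960 t N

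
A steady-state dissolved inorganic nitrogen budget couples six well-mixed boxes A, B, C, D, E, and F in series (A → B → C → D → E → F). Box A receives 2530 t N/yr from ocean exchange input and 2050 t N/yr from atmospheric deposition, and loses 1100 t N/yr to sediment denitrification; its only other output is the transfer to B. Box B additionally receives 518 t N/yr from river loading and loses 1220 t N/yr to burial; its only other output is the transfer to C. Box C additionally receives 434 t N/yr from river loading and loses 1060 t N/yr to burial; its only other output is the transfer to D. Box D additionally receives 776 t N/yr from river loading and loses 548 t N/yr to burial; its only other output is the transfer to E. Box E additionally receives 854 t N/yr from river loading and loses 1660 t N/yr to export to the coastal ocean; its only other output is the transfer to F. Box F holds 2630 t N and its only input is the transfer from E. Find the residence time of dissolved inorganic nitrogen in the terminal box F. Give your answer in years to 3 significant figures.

Box A: F(A→B) = (2530 + 2050) − 1100 = 3480.0 t N/yr.
Box B: F(B→C) = (3480.0 + 518) − 1220 = 2778.0 t N/yr.
Box C: F(C→D) = (2778.0 + 434) − 1060 = 2152.0 t N/yr.
Box D: F(D→E) = (2152.0 + 776) − 548 = 2380.0 t N/yr.
Box E: F(E→F) = (2380.0 + 854) − 1660 = 1574.0 t N/yr.
Box F throughput = its input = 1574.0 t N/yr; τ = 2630 / 1574.0 = 1.671 yr.

1.67 yr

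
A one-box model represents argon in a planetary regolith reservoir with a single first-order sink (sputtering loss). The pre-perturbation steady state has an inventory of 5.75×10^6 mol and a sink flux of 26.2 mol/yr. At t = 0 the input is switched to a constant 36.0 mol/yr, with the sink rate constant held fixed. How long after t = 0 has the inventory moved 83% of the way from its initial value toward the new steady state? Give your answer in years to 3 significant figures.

τ = M₀/F₀ = 5.75×10^6/26.2 = 219500 yr.
The remaining gap fraction is e^(−t/τ); 83% covered ⇒ e^(−t/τ) = 0.170.
t = −τ ln(0.170) = 219500 × 1.772 = 388900 yr.

389000 yr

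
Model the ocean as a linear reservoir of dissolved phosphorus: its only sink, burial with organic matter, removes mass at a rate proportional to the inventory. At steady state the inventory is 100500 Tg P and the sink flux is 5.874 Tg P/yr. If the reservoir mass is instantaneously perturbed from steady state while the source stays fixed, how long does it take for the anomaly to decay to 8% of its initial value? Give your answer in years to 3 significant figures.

43200 yr

For a linear reservoir the anomaly decays as exp(−t/τ) with τ = M/F = 100500/5.874 = 17110 yr.
exp(−t/τ) = 0.08 ⇒ t = −τ ln(0.08) = 17110 × 2.526 = 43210 yr.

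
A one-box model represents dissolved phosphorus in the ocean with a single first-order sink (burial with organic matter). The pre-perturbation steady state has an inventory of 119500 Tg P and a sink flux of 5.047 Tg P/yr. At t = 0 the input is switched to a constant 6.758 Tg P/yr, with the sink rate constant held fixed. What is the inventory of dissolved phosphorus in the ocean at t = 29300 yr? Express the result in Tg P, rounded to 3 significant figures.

148000 Tg P

Residence time τ = M₀/F₀ = 23680 yr. The eventual steady state is M_∞ = M₀·(F₁/F₀) = 119500 × 6.758/5.047 = 160010 Tg P.
The anomaly ΔM(t) = M(t) − M_∞ decays as ΔM₀·e^(−t/τ) with ΔM₀ = 119500 − 160010 = −40510 Tg P.
At t = 29300 yr, e^(−t/τ) = e^(−1.237) = 0.2901, so ΔM = −11750 Tg P and M = 160010 − 11750 = 148260 Tg P.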